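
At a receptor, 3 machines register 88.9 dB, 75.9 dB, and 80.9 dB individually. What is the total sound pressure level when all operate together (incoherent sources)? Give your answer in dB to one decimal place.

For uncorrelated sources the intensities add, so convert each level to linear form, sum, and take 10·log₁₀ of the total.
Σ 10^(L/10) = 10^(88.9/10) + 10^(75.9/10) + 10^(80.9/10) = 9.382e+08.
L_total = 10·log₁₀(9.382e+08) = 89.72 dB.

89.7 dB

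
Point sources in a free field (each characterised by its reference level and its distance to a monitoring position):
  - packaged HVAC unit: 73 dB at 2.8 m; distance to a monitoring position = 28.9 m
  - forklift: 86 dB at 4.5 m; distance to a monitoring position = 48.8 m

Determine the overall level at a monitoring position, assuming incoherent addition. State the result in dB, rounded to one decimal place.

First find each source's level at the receiver (point-source: −20·log₁₀(r/r_ref)), then combine on an intensity basis.
packaged HVAC unit: 73 − 20·log₁₀(28.9/2.8) = 73 − 20.27 = 52.73 dB.
forklift: 86 − 20·log₁₀(48.8/4.5) = 86 − 20.70 = 65.30 dB.
Σ 10^(L/10) = 3.573e+06 → L_total = 10·log₁₀(3.573e+06) = 65.53 dB.

65.5 dB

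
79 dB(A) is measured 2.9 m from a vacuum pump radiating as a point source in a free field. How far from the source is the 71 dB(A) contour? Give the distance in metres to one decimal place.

7.3 m

The 8.0 dB drop corresponds to a distance ratio of 10^(8.0/20) for a point source.
r₂ = 2.9·10^((79−71)/20) = 2.9·10^(8.0/20) = 7.28 m.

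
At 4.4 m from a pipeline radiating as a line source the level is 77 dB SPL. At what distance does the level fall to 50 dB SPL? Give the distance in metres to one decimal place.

2205.2 m

The 27.0 dB drop corresponds to a distance ratio of 10^(27.0/10) for a line source.
r₂ = 4.4·10^((77−50)/10) = 4.4·10^(27.0/10) = 2205.22 m.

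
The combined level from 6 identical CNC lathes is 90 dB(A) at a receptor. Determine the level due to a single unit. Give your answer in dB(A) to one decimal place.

82.2 dB(A)

Dividing the total intensity by 6 lowers the level by 10·log₁₀ 6 = 7.782 dB: L₁ = 90 − 7.782.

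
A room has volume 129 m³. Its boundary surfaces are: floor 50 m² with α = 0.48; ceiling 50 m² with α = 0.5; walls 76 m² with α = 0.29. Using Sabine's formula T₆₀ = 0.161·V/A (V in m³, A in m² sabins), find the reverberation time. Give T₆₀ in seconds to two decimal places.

0.29 s

Summing Sᵢαᵢ: 50·0.48 + 50·0.5 + 76·0.29 = 71.04 m².
T₆₀ = 0.161 × 129 / 71.04 = 0.292 s.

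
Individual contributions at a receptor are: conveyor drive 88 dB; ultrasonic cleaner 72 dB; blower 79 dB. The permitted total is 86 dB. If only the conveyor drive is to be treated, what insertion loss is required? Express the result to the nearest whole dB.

The untreated sources together contribute 10^(72/10) + 10^(79/10) = 9.528e+07, i.e. 79.79 dB.
The limit corresponds to 10^(86/10) = 3.981e+08; subtracting the fixed part leaves 3.028e+08 for the conveyor drive, i.e. 84.81 dB.
So the conveyor drive must be reduced from 88 to 84.81 dB: IL = 3.19 dB.

3 dB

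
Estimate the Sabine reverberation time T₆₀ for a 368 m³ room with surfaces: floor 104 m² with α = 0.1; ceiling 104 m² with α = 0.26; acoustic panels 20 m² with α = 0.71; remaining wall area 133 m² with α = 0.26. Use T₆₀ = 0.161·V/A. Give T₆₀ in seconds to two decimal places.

A = Σ Sᵢαᵢ = 104·0.1 + 104·0.26 + 20·0.71 + 133·0.26 = 86.22 m².
T₆₀ = 0.161·V/A = 0.161·368/86.22 = 0.687 s.

0.69 s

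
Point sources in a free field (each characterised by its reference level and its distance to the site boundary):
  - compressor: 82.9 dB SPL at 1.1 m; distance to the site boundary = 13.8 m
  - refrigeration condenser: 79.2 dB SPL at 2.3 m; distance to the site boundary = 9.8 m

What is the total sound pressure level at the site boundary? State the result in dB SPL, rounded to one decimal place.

67.6 dB SPL

Apply inverse-square spreading to bring every level to the receiver, then sum 10^(L/10).
compressor: 82.9 − 20·log₁₀(13.8/1.1) = 82.9 − 21.97 = 60.93 dB SPL.
refrigeration condenser: 79.2 − 20·log₁₀(9.8/2.3) = 79.2 − 12.59 = 66.61 dB SPL.
Σ 10^(L/10) = 5.820e+06 → L_total = 10·log₁₀(5.820e+06) = 67.65 dB SPL.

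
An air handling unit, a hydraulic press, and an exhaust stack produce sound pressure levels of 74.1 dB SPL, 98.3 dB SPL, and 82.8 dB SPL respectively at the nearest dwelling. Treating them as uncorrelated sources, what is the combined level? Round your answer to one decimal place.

For uncorrelated sources the intensities add, so convert each level to linear form, sum, and take 10·log₁₀ of the total.
Σ 10^(L/10) = 10^(74.1/10) + 10^(98.3/10) + 10^(82.8/10) = 6.977e+09.
L_total = 10·log₁₀(6.977e+09) = 98.44 dB SPL.

98.4 dB SPL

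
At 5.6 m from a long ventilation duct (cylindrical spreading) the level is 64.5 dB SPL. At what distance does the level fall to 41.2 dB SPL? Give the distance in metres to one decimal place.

For a line source L₁ − L₂ = 10·log₁₀(r₂/r₁), so r₂ = r₁·10^((L₁−L₂)/10).
r₂ = 5.6·10^((64.5−41.2)/10) = 5.6·10^(23.3/10) = 1197.26 m.

1197.3 m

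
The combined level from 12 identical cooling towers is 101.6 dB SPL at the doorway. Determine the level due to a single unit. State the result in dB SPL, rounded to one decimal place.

Dividing the total intensity by 12 lowers the level by 10·log₁₀ 12 = 10.792 dB: L₁ = 101.6 − 10.792.

90.8 dB SPL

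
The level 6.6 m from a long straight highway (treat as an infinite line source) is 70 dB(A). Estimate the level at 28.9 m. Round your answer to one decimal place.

63.6 dB(A)

For a line source, L₂ = L₁ − 10·log₁₀(r₂/r₁).
L₂ = 70 − 10·log₁₀(28.9/6.6) = 70 − 6.414 = 63.59 dB(A).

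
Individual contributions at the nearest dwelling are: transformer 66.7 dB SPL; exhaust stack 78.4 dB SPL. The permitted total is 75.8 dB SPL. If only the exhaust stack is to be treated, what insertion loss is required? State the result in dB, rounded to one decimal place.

Fixed contribution from the other source: Σ 10^(L/10) = 10^(66.7/10) = 4.677e+06 (66.70 dB SPL).
To meet 75.8 dB SPL overall, the treated exhaust stack may contribute at most 10^(75.8/10) − 4.677e+06 = 3.334e+07, i.e. 75.23 dB SPL.
Required insertion loss = 78.4 − 75.23 = 3.17 dB.

3.2 dB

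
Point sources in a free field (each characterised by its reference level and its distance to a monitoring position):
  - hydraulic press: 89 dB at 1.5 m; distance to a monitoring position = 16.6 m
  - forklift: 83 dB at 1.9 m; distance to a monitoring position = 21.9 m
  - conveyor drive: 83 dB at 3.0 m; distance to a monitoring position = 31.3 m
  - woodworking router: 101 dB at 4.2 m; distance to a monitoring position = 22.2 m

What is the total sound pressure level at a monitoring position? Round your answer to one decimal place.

86.6 dB

First find each source's level at the receiver (point-source: −20·log₁₀(r/r_ref)), then combine on an intensity basis.
hydraulic press: 89 − 20·log₁₀(16.6/1.5) = 89 − 20.88 = 68.12 dB.
forklift: 83 − 20·log₁₀(21.9/1.9) = 83 − 21.23 = 61.77 dB.
conveyor drive: 83 − 20·log₁₀(31.3/3.0) = 83 − 20.37 = 62.63 dB.
woodworking router: 101 − 20·log₁₀(22.2/4.2) = 101 − 14.46 = 86.54 dB.
Σ 10^(L/10) = 4.604e+08 → L_total = 10·log₁₀(4.604e+08) = 86.63 dB.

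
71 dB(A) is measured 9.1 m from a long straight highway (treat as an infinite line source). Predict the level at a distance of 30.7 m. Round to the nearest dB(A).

Cylindrical spreading from a line source gives a 10·log₁₀(r₂/r₁) drop.
L₂ = 71 − 10·log₁₀(30.7/9.1) = 71 − 5.281 = 65.72 dB(A).

66 dB(A)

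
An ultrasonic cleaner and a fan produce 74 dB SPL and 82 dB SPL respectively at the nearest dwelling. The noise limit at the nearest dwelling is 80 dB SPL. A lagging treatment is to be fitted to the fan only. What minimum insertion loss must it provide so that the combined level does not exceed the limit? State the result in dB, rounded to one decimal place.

3.3 dB

Fixed contribution from the other source: Σ 10^(L/10) = 10^(74/10) = 2.512e+07 (74.00 dB SPL).
The limit corresponds to 10^(80/10) = 1.000e+08; subtracting the fixed part leaves 7.488e+07 for the fan, i.e. 78.74 dB SPL.
So the fan must be reduced from 82 to 78.74 dB SPL: IL = 3.26 dB.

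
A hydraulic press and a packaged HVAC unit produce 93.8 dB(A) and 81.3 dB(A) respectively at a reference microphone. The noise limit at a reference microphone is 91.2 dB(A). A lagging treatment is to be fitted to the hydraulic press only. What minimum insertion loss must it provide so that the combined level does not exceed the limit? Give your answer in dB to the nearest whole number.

Everything except the hydraulic press sums to 10^(81.3/10) = 1.349e+08 in linear terms, 81.30 dB(A).
The limit corresponds to 10^(91.2/10) = 1.318e+09; subtracting the fixed part leaves 1.183e+09 for the hydraulic press, i.e. 90.73 dB(A).
So the hydraulic press must be reduced from 93.8 to 90.73 dB(A): IL = 3.07 dB.

3 dB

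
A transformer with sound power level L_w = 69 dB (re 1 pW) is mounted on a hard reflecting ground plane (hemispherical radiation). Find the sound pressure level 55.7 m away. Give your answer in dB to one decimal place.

Free-field hemispherical radiation: L_p = L_w − 10·log₁₀(2π·r²), r = 55.7 m.
2π·r² = 1.949e+04 m², 10·log₁₀ of that is 42.899 dB.
L_p = 69 − 42.899 = 26.10 dB.

26.1 dB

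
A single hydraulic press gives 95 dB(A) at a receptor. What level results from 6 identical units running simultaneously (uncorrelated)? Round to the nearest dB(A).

With 6 equal, uncorrelated contributions the intensity is 6× that of one unit, giving a rise of 10·log₁₀ 6.
L_total = 95 + 10·log₁₀(6) = 95 + 7.782 = 102.78 dB(A).

103 dB(A)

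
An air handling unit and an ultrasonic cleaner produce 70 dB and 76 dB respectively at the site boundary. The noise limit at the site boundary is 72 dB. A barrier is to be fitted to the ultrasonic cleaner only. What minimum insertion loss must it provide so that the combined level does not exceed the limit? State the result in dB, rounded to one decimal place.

8.3 dB

Everything except the ultrasonic cleaner sums to 10^(70/10) = 1.000e+07 in linear terms, 70.00 dB.
To meet 72 dB overall, the treated ultrasonic cleaner may contribute at most 10^(72/10) − 1.000e+07 = 5.849e+06, i.e. 67.67 dB.
Required insertion loss = 76 − 67.67 = 8.33 dB.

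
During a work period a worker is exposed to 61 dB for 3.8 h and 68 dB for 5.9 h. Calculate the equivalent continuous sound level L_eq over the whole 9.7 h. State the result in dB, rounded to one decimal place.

L_eq = 10·log₁₀[(1/T)·Σ tᵢ·10^(Lᵢ/10)] with T = 9.7 h.
Σ tᵢ·10^(Lᵢ/10) = 3.8·10^(61/10) + 5.9·10^(68/10) = 4.201e+07.
L_eq = 10·log₁₀(4.201e+07/9.7) = 66.37 dB.

66.4 dB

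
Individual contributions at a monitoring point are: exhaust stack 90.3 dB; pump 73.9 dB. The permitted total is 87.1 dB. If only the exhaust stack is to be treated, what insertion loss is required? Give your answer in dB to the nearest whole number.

3 dB

Everything except the exhaust stack sums to 10^(73.9/10) = 2.455e+07 in linear terms, 73.90 dB.
To meet 87.1 dB overall, the treated exhaust stack may contribute at most 10^(87.1/10) − 2.455e+07 = 4.883e+08, i.e. 86.89 dB.
Required insertion loss = 90.3 − 86.89 = 3.41 dB.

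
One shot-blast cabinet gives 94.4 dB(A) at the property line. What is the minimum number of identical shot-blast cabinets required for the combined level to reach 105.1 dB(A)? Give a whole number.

12

Need L₁ + 10·log₁₀ N ≥ 105.1, i.e. log₁₀ N ≥ 1.07.
N ≥ 10^(10.7/10) = 11.749, so N = 12.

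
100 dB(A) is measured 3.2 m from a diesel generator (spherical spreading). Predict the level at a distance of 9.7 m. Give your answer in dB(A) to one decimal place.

Spherical spreading from a point source gives a 20·log₁₀(r₂/r₁) drop.
L₂ = 100 − 20·log₁₀(9.7/3.2) = 100 − 9.632 = 90.37 dB(A).

90.4 dB(A)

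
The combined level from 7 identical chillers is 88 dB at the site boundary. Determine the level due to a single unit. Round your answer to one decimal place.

79.5 dB

7 equal contributions raise the level by 10·log₁₀ 7 = 8.451 dB, so each unit alone gives 88 − 8.451.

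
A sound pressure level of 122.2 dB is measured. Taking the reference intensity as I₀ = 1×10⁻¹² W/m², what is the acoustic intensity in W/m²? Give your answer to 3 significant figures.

I = I₀·10^(L/10) = 10⁻¹² × 10^(122.2/10) = 10^(0.220).

1.66 W/m²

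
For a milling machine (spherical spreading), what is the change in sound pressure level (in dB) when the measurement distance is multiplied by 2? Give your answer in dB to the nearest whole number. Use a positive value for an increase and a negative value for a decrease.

With spherical spreading the level changes by −20·log₁₀(r₂/r₁).
ΔL = −20·log₁₀(2) = -6.02 dB.

-6 dB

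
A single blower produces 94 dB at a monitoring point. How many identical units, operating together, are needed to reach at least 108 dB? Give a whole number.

The shortfall is 108 − 94 = 14.0 dB, and N units add 10·log₁₀ N, so need 10·log₁₀ N ≥ 14.0.
N ≥ 10^(14.0/10) = 25.119, so N = 26.

26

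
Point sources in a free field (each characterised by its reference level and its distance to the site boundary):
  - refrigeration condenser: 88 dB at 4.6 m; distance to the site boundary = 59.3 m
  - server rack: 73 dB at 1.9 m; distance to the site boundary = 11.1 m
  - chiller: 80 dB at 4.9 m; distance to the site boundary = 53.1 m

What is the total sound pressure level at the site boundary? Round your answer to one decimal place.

Apply inverse-square spreading to bring every level to the receiver, then sum 10^(L/10).
refrigeration condenser: 88 − 20·log₁₀(59.3/4.6) = 88 − 22.21 = 65.79 dB.
server rack: 73 − 20·log₁₀(11.1/1.9) = 73 − 15.33 = 57.67 dB.
chiller: 80 − 20·log₁₀(53.1/4.9) = 80 − 20.70 = 59.30 dB.
Σ 10^(L/10) = 5.233e+06 → L_total = 10·log₁₀(5.233e+06) = 67.19 dB.

67.2 dB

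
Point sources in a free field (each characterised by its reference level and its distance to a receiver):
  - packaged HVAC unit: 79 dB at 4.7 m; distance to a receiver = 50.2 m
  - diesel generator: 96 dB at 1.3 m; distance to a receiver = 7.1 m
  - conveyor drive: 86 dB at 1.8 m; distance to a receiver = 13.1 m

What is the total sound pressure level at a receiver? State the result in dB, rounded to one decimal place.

81.5 dB

Apply inverse-square spreading to bring every level to the receiver, then sum 10^(L/10).
packaged HVAC unit: 79 − 20·log₁₀(50.2/4.7) = 79 − 20.57 = 58.43 dB.
diesel generator: 96 − 20·log₁₀(7.1/1.3) = 96 − 14.75 = 81.25 dB.
conveyor drive: 86 − 20·log₁₀(13.1/1.8) = 86 − 17.24 = 68.76 dB.
Σ 10^(L/10) = 1.417e+08 → L_total = 10·log₁₀(1.417e+08) = 81.51 dB.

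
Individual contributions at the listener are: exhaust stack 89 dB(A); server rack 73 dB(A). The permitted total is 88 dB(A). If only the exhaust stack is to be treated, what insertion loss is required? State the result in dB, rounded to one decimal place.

Fixed contribution from the other source: Σ 10^(L/10) = 10^(73/10) = 1.995e+07 (73.00 dB(A)).
To meet 88 dB(A) overall, the treated exhaust stack may contribute at most 10^(88/10) − 1.995e+07 = 6.110e+08, i.e. 87.86 dB(A).
Required insertion loss = 89 − 87.86 = 1.14 dB.

1.1 dB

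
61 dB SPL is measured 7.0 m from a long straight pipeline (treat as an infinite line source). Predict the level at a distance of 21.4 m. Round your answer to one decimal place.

Cylindrical spreading from a line source gives a 10·log₁₀(r₂/r₁) drop.
L₂ = 61 − 10·log₁₀(21.4/7.0) = 61 − 4.853 = 56.15 dB SPL.

56.1 dB SPL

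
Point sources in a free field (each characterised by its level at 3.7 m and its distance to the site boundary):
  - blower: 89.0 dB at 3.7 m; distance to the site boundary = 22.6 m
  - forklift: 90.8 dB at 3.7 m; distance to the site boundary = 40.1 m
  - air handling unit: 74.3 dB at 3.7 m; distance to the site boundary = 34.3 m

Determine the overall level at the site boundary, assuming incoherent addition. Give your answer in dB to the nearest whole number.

75 dB

Propagate each source to the receiver with L = L_ref − 20·log₁₀(r/r_ref), then add intensities.
blower: 89.0 − 20·log₁₀(22.6/3.7) = 89.0 − 15.72 = 73.28 dB.
forklift: 90.8 − 20·log₁₀(40.1/3.7) = 90.8 − 20.70 = 70.10 dB.
air handling unit: 74.3 − 20·log₁₀(34.3/3.7) = 74.3 − 19.34 = 54.96 dB.
Σ 10^(L/10) = 3.184e+07 → L_total = 10·log₁₀(3.184e+07) = 75.03 dB.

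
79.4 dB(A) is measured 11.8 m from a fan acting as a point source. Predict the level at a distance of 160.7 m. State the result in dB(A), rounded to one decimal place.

56.7 dB(A)

For a point source, L₂ = L₁ − 20·log₁₀(r₂/r₁).
L₂ = 79.4 − 20·log₁₀(160.7/11.8) = 79.4 − 22.683 = 56.72 dB(A).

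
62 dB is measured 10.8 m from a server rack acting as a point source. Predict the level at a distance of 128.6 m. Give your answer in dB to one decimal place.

40.5 dB

Point-source attenuation: ΔL = 20·log₁₀(r₂/r₁) = 20·log₁₀(128.6/10.8) = 21.516 dB.
L₂ = 62 − 20·log₁₀(128.6/10.8) = 62 − 21.516 = 40.48 dB.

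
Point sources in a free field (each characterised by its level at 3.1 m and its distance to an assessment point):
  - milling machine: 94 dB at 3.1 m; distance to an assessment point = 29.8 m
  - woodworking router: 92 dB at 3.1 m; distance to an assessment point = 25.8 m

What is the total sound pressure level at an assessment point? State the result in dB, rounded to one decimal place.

77.0 dB

First find each source's level at the receiver (point-source: −20·log₁₀(r/r_ref)), then combine on an intensity basis.
milling machine: 94 − 20·log₁₀(29.8/3.1) = 94 − 19.66 = 74.34 dB.
woodworking router: 92 − 20·log₁₀(25.8/3.1) = 92 − 18.41 = 73.59 dB.
Σ 10^(L/10) = 5.006e+07 → L_total = 10·log₁₀(5.006e+07) = 77.00 dB.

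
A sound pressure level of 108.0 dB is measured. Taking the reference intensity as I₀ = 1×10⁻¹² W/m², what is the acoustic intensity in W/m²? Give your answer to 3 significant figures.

I/I₀ = 10^(108.0/10) = 6.31e+10, so I = 6.31e+10 × 10⁻¹² W/m².

0.0631 W/m²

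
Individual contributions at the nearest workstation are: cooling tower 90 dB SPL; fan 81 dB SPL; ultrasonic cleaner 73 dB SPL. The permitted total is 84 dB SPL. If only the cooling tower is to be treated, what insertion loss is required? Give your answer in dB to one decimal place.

9.8 dB

Everything except the cooling tower sums to 10^(81/10) + 10^(73/10) = 1.458e+08 in linear terms, 81.64 dB SPL.
The limit corresponds to 10^(84/10) = 2.512e+08; subtracting the fixed part leaves 1.053e+08 for the cooling tower, i.e. 80.23 dB SPL.
So the cooling tower must be reduced from 90 to 80.23 dB SPL: IL = 9.77 dB.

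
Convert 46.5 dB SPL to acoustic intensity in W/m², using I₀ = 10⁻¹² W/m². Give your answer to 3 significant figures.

I = I₀·10^(L/10) = 10⁻¹² × 10^(46.5/10) = 10^(-7.350).

4.47e-08 W/m²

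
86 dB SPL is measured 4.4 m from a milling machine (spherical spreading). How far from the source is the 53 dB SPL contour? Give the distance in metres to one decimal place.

For a point source L₁ − L₂ = 20·log₁₀(r₂/r₁), so r₂ = r₁·10^((L₁−L₂)/20).
r₂ = 4.4·10^((86−53)/20) = 4.4·10^(33.0/20) = 196.54 m.

196.5 m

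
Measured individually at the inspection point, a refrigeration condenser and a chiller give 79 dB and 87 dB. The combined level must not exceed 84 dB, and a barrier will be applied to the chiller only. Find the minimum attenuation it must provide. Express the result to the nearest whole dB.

5 dB

The untreated sources together contribute 10^(79/10) = 7.943e+07, i.e. 79.00 dB.
To meet 84 dB overall, the treated chiller may contribute at most 10^(84/10) − 7.943e+07 = 1.718e+08, i.e. 82.35 dB.
So the chiller must be reduced from 87 to 82.35 dB: IL = 4.65 dB.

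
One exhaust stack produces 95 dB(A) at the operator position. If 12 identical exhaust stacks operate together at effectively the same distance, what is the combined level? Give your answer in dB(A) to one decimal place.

N identical incoherent sources raise the level by 10·log₁₀ N.
L_total = 95 + 10·log₁₀(12) = 95 + 10.792 = 105.79 dB(A).

105.8 dB(A)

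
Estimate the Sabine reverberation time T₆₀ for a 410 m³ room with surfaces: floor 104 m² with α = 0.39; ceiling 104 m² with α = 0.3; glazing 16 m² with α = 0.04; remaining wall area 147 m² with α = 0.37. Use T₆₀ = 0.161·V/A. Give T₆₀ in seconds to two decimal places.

A = Σ Sᵢαᵢ = 104·0.39 + 104·0.3 + 16·0.04 + 147·0.37 = 126.79 m².
T₆₀ = 0.161 × 410 / 126.79 = 0.521 s.

0.52 s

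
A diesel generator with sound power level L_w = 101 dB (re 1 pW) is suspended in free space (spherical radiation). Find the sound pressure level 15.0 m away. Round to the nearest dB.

Free-field spherical radiation: L_p = L_w − 10·log₁₀(4π·r²), r = 15.0 m.
4π·r² = 2827 m², 10·log₁₀ of that is 34.514 dB.
L_p = 101 − 34.514 = 66.49 dB.

66 dB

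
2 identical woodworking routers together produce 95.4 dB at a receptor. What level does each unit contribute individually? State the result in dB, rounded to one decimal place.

92.4 dB

Dividing the total intensity by 2 lowers the level by 10·log₁₀ 2 = 3.010 dB: L₁ = 95.4 − 3.010.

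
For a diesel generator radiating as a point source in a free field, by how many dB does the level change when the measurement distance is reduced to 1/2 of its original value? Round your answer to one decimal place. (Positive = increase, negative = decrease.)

Point-source spreading: ΔL = −20·log₁₀(r₂/r₁).
ΔL = −20·log₁₀(0.5) = +6.02 dB.

+6.0 dB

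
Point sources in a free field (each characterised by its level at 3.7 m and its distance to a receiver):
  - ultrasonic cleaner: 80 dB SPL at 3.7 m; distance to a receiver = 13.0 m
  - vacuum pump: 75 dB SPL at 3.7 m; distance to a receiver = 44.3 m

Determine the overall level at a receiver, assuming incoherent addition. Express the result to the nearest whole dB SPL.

69 dB SPL

Apply inverse-square spreading to bring every level to the receiver, then sum 10^(L/10).
ultrasonic cleaner: 80 − 20·log₁₀(13.0/3.7) = 80 − 10.91 = 69.09 dB SPL.
vacuum pump: 75 − 20·log₁₀(44.3/3.7) = 75 − 21.56 = 53.44 dB SPL.
Σ 10^(L/10) = 8.321e+06 → L_total = 10·log₁₀(8.321e+06) = 69.20 dB SPL.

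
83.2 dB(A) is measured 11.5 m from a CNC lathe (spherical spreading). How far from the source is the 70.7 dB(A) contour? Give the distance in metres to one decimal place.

48.5 m

The 12.5 dB drop corresponds to a distance ratio of 10^(12.5/20) for a point source.
r₂ = 11.5·10^((83.2−70.7)/20) = 11.5·10^(12.5/20) = 48.50 m.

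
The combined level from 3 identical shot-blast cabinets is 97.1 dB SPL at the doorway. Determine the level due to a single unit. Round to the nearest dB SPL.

For N identical incoherent sources L_total = L₁ + 10·log₁₀ N, so L₁ = 97.1 − 10·log₁₀(3) = 97.1 − 4.771.

92 dB SPL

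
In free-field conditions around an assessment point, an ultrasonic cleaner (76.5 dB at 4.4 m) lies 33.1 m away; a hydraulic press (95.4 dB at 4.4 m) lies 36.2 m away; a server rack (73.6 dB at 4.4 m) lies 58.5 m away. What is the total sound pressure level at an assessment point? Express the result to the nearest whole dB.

Propagate each source to the receiver with L = L_ref − 20·log₁₀(r/r_ref), then add intensities.
ultrasonic cleaner: 76.5 − 20·log₁₀(33.1/4.4) = 76.5 − 17.53 = 58.97 dB.
hydraulic press: 95.4 − 20·log₁₀(36.2/4.4) = 95.4 − 18.31 = 77.09 dB.
server rack: 73.6 − 20·log₁₀(58.5/4.4) = 73.6 − 22.47 = 51.13 dB.
Σ 10^(L/10) = 5.214e+07 → L_total = 10·log₁₀(5.214e+07) = 77.17 dB.

77 dB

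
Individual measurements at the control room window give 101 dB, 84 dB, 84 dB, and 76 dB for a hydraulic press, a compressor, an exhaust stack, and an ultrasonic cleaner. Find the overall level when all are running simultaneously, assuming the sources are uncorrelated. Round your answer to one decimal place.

101.2 dB

For uncorrelated sources the intensities add, so convert each level to linear form, sum, and take 10·log₁₀ of the total.
Σ 10^(L/10) = 10^(101/10) + 10^(84/10) + 10^(84/10) + 10^(76/10) = 1.313e+10.
L_total = 10·log₁₀(1.313e+10) = 101.18 dB.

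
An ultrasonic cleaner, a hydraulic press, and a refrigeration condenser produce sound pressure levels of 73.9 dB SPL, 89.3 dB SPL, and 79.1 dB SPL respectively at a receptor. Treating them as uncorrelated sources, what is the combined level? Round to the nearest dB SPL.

For uncorrelated sources the intensities add, so convert each level to linear form, sum, and take 10·log₁₀ of the total.
Σ 10^(L/10) = 10^(73.9/10) + 10^(89.3/10) + 10^(79.1/10) = 9.570e+08.
L_total = 10·log₁₀(9.570e+08) = 89.81 dB SPL.

90 dB SPL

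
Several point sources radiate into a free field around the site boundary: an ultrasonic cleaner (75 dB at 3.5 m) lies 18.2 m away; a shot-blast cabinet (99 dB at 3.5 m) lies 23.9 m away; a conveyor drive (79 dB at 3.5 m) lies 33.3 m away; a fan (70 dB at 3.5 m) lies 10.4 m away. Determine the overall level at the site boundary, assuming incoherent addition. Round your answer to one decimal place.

82.4 dB

Apply inverse-square spreading to bring every level to the receiver, then sum 10^(L/10).
ultrasonic cleaner: 75 − 20·log₁₀(18.2/3.5) = 75 − 14.32 = 60.68 dB.
shot-blast cabinet: 99 − 20·log₁₀(23.9/3.5) = 99 − 16.69 = 82.31 dB.
conveyor drive: 79 − 20·log₁₀(33.3/3.5) = 79 − 19.57 = 59.43 dB.
fan: 70 − 20·log₁₀(10.4/3.5) = 70 − 9.46 = 60.54 dB.
Σ 10^(L/10) = 1.735e+08 → L_total = 10·log₁₀(1.735e+08) = 82.39 dB.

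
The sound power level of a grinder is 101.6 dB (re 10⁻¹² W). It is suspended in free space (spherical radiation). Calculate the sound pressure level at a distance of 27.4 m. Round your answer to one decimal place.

Free-field spherical radiation: L_p = L_w − 10·log₁₀(4π·r²), r = 27.4 m.
4π·r² = 9434 m², 10·log₁₀ of that is 39.747 dB.
L_p = 101.6 − 39.747 = 61.85 dB.

61.9 dB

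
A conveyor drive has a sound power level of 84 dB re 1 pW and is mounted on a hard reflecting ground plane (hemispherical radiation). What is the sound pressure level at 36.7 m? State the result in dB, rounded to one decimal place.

44.7 dB

Free-field hemispherical radiation: L_p = L_w − 10·log₁₀(2π·r²), r = 36.7 m.
2π·r² = 8463 m², 10·log₁₀ of that is 39.275 dB.
L_p = 84 − 39.275 = 44.72 dB.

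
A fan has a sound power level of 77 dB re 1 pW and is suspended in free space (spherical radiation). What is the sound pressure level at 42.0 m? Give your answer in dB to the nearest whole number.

The power spreads over a sphere of area 4π·r², so L_p = L_w − 10·log₁₀(4π·r²).
4π·r² = 2.217e+04 m², 10·log₁₀ of that is 43.457 dB.
L_p = 77 − 43.457 = 33.54 dB.

34 dB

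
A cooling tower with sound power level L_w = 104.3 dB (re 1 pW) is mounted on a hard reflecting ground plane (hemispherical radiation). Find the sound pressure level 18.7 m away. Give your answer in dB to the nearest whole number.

The power spreads over a hemisphere of area 2π·r², so L_p = L_w − 10·log₁₀(2π·r²).
2π·r² = 2197 m², 10·log₁₀ of that is 33.419 dB.
L_p = 104.3 − 33.419 = 70.88 dB.

71 dB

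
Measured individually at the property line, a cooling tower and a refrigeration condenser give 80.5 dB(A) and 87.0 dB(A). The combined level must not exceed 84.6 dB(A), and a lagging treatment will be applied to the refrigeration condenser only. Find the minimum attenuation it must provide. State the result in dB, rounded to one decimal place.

4.5 dB

The untreated sources together contribute 10^(80.5/10) = 1.122e+08, i.e. 80.50 dB(A).
The limit corresponds to 10^(84.6/10) = 2.884e+08; subtracting the fixed part leaves 1.762e+08 for the refrigeration condenser, i.e. 82.46 dB(A).
So the refrigeration condenser must be reduced from 87.0 to 82.46 dB(A): IL = 4.54 dB.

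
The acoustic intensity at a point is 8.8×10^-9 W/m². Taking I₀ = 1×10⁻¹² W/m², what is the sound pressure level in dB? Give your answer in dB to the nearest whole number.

L = 10·log₁₀(I/I₀) = 10·log₁₀(8.8×10^-9/10⁻¹²) = 10·log₁₀(8.8×10^3).
L = 10·(0.9445 + 3) = 39.44 dB.

39 dB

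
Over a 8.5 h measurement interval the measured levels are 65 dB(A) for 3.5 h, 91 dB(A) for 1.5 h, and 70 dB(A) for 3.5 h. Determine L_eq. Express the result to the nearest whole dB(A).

84 dB(A)

Weight each interval's intensity by its duration and average over T = 8.5 h:
Σ tᵢ·10^(Lᵢ/10) = 3.5·10^(65/10) + 1.5·10^(91/10) + 3.5·10^(70/10) = 1.934e+09.
L_eq = 10·log₁₀(1.934e+09/8.5) = 83.57 dB(A).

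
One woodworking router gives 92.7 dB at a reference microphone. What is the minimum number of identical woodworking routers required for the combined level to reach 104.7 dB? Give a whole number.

16

Need L₁ + 10·log₁₀ N ≥ 104.7, i.e. log₁₀ N ≥ 1.20.
N ≥ 10^(12.0/10) = 15.849, so N = 16.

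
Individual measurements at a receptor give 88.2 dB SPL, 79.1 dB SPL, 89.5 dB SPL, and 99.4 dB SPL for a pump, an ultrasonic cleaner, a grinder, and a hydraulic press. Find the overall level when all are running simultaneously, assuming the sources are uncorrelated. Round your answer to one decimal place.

100.1 dB SPL

Incoherent sources combine by intensity addition: L_total = 10·log₁₀(Σ 10^(L_i/10)).
Σ 10^(L/10) = 10^(88.2/10) + 10^(79.1/10) + 10^(89.5/10) + 10^(99.4/10) = 1.034e+10.
L_total = 10·log₁₀(1.034e+10) = 100.15 dB SPL.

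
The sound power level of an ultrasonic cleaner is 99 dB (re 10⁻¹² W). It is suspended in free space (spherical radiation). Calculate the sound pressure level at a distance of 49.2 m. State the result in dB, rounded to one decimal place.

The power spreads over a sphere of area 4π·r², so L_p = L_w − 10·log₁₀(4π·r²).
4π·r² = 3.042e+04 m², 10·log₁₀ of that is 44.831 dB.
L_p = 99 − 44.831 = 54.17 dB.

54.2 dB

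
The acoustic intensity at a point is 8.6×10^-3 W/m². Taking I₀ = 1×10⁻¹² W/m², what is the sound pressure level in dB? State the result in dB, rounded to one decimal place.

L = 10·log₁₀(I/I₀) = 10·log₁₀(8.6×10^-3/10⁻¹²) = 10·log₁₀(8.6×10^9).
L = 10·(0.9345 + 9) = 99.34 dB.

99.3 dB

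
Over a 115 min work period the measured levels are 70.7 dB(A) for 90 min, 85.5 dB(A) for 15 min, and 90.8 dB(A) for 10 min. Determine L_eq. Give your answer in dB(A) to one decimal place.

82.0 dB(A)

Weight each interval's intensity by its duration and average over T = 115 min:
Σ tᵢ·10^(Lᵢ/10) = 90·10^(70.7/10) + 15·10^(85.5/10) + 10·10^(90.8/10) = 1.840e+10.
L_eq = 10·log₁₀(1.840e+10/115) = 82.04 dB(A).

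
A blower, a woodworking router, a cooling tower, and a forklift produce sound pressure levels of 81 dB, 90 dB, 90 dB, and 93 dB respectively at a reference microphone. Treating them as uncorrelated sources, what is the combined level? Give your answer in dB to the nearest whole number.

For uncorrelated sources the intensities add, so convert each level to linear form, sum, and take 10·log₁₀ of the total.
Σ 10^(L/10) = 10^(81/10) + 10^(90/10) + 10^(90/10) + 10^(93/10) = 4.121e+09.
L_total = 10·log₁₀(4.121e+09) = 96.15 dB.

96 dB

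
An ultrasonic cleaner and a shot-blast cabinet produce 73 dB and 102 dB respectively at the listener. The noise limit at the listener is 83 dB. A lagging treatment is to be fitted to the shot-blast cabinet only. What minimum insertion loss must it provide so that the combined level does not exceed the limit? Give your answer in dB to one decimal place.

19.5 dB

Everything except the shot-blast cabinet sums to 10^(73/10) = 1.995e+07 in linear terms, 73.00 dB.
The limit corresponds to 10^(83/10) = 1.995e+08; subtracting the fixed part leaves 1.796e+08 for the shot-blast cabinet, i.e. 82.54 dB.
So the shot-blast cabinet must be reduced from 102 to 82.54 dB: IL = 19.46 dB.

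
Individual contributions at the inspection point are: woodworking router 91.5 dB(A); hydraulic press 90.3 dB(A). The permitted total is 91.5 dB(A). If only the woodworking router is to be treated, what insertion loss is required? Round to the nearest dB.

6 dB

The untreated sources together contribute 10^(90.3/10) = 1.072e+09, i.e. 90.30 dB(A).
To meet 91.5 dB(A) overall, the treated woodworking router may contribute at most 10^(91.5/10) − 1.072e+09 = 3.410e+08, i.e. 85.33 dB(A).
Required insertion loss = 91.5 − 85.33 = 6.17 dB.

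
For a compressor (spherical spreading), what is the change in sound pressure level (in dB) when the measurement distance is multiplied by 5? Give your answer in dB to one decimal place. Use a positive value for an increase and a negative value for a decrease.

With spherical spreading the level changes by −20·log₁₀(r₂/r₁).
ΔL = −20·log₁₀(5) = -13.98 dB.

-14.0 dB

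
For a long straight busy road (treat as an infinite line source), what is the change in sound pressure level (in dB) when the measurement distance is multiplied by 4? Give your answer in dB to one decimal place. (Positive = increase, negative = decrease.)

Line-source spreading: ΔL = −10·log₁₀(r₂/r₁).
ΔL = −10·log₁₀(4) = -6.02 dB.

-6.0 dB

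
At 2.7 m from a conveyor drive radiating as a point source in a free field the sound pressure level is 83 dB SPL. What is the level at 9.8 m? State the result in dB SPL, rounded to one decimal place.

Point-source attenuation: ΔL = 20·log₁₀(r₂/r₁) = 20·log₁₀(9.8/2.7) = 11.197 dB.
L₂ = 83 − 20·log₁₀(9.8/2.7) = 83 − 11.197 = 71.80 dB SPL.

71.8 dB SPL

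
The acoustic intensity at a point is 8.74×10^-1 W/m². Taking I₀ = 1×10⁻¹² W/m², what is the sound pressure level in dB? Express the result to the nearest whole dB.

119 dB

L = 10·log₁₀(I/I₀) = 10·log₁₀(8.74×10^-1/10⁻¹²) = 10·log₁₀(8.74×10^11).
L = 10·(0.9415 + 11) = 119.42 dB.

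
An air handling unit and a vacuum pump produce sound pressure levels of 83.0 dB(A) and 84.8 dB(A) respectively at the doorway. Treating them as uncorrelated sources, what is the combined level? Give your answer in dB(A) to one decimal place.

87.0 dB(A)

For uncorrelated sources the intensities add, so convert each level to linear form, sum, and take 10·log₁₀ of the total.
Σ 10^(L/10) = 10^(83.0/10) + 10^(84.8/10) = 5.015e+08.
L_total = 10·log₁₀(5.015e+08) = 87.00 dB(A).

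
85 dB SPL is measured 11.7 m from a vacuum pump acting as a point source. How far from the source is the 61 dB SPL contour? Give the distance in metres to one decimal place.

185.4 m

For a point source L₁ − L₂ = 20·log₁₀(r₂/r₁), so r₂ = r₁·10^((L₁−L₂)/20).
r₂ = 11.7·10^((85−61)/20) = 11.7·10^(24.0/20) = 185.43 m.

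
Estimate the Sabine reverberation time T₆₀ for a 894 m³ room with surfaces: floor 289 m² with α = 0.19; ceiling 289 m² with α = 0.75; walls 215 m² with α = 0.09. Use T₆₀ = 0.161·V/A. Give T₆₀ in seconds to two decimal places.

A = Σ Sᵢαᵢ = 289·0.19 + 289·0.75 + 215·0.09 = 291.01 m².
T₆₀ = 0.161·V/A = 0.161·894/291.01 = 0.495 s.

0.49 s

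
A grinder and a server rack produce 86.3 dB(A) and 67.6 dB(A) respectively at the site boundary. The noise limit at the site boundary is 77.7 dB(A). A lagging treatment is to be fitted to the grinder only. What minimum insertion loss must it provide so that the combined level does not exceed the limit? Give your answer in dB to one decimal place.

9.0 dB

Fixed contribution from the other source: Σ 10^(L/10) = 10^(67.6/10) = 5.754e+06 (67.60 dB(A)).
The limit corresponds to 10^(77.7/10) = 5.888e+07; subtracting the fixed part leaves 5.313e+07 for the grinder, i.e. 77.25 dB(A).
Required insertion loss = 86.3 − 77.25 = 9.05 dB.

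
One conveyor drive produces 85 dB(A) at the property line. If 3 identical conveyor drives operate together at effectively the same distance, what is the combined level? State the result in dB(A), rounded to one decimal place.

89.8 dB(A)

L_total = L₁ + 10·log₁₀ N for N identical incoherent sources.
L_total = 85 + 10·log₁₀(3) = 85 + 4.771 = 89.77 dB(A).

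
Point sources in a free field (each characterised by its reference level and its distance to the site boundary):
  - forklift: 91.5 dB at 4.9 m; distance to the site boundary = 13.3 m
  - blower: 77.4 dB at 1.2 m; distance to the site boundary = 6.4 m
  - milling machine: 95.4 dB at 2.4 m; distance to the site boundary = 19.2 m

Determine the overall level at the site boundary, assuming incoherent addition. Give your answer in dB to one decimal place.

83.9 dB

Apply inverse-square spreading to bring every level to the receiver, then sum 10^(L/10).
forklift: 91.5 − 20·log₁₀(13.3/4.9) = 91.5 − 8.67 = 82.83 dB.
blower: 77.4 − 20·log₁₀(6.4/1.2) = 77.4 − 14.54 = 62.86 dB.
milling machine: 95.4 − 20·log₁₀(19.2/2.4) = 95.4 − 18.06 = 77.34 dB.
Σ 10^(L/10) = 2.478e+08 → L_total = 10·log₁₀(2.478e+08) = 83.94 dB.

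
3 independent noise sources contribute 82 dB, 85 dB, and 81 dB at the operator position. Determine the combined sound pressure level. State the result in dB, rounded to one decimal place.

For uncorrelated sources the intensities add, so convert each level to linear form, sum, and take 10·log₁₀ of the total.
Σ 10^(L/10) = 10^(82/10) + 10^(85/10) + 10^(81/10) = 6.006e+08.
L_total = 10·log₁₀(6.006e+08) = 87.79 dB.

87.8 dB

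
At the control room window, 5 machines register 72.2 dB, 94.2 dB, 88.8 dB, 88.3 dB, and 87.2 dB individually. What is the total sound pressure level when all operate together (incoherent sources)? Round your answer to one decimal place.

96.6 dB

For uncorrelated sources the intensities add, so convert each level to linear form, sum, and take 10·log₁₀ of the total.
Σ 10^(L/10) = 10^(72.2/10) + 10^(94.2/10) + 10^(88.8/10) + 10^(88.3/10) + 10^(87.2/10) = 4.606e+09.
L_total = 10·log₁₀(4.606e+09) = 96.63 dB.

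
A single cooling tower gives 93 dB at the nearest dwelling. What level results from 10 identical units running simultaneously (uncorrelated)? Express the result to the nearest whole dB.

N identical incoherent sources raise the level by 10·log₁₀ N.
L_total = 93 + 10·log₁₀(10) = 93 + 10.000 = 103.00 dB.

103 dB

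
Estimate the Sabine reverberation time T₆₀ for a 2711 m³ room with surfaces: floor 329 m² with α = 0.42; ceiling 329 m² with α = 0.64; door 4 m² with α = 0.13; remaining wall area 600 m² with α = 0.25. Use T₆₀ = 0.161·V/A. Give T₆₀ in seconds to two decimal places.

Total absorption A = 329·0.42 + 329·0.64 + 4·0.13 + 600·0.25 = 499.26 m² sabins.
T₆₀ = 0.161·V/A = 0.161·2711/499.26 = 0.874 s.

0.87 s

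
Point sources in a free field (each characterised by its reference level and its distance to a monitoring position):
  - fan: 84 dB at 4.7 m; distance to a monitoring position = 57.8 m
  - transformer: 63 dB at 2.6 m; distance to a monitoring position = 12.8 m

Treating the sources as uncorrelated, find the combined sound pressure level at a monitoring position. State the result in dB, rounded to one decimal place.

Propagate each source to the receiver with L = L_ref − 20·log₁₀(r/r_ref), then add intensities.
fan: 84 − 20·log₁₀(57.8/4.7) = 84 − 21.80 = 62.20 dB.
transformer: 63 − 20·log₁₀(12.8/2.6) = 63 − 13.84 = 49.16 dB.
Σ 10^(L/10) = 1.743e+06 → L_total = 10·log₁₀(1.743e+06) = 62.41 dB.

62.4 dB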